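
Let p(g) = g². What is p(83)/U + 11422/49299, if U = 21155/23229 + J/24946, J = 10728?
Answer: 98404580401198249/19151018413629 ≈ 5138.3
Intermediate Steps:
U = 388466671/289735317 (U = 21155/23229 + 10728/24946 = 21155*(1/23229) + 10728*(1/24946) = 21155/23229 + 5364/12473 = 388466671/289735317 ≈ 1.3408)
p(83)/U + 11422/49299 = 83²/(388466671/289735317) + 11422/49299 = 6889*(289735317/388466671) + 11422*(1/49299) = 1995986598813/388466671 + 11422/49299 = 98404580401198249/19151018413629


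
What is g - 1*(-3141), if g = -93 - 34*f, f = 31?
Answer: 1994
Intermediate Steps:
g = -1147 (g = -93 - 34*31 = -93 - 1054 = -1147)
g - 1*(-3141) = -1147 - 1*(-3141) = -1147 + 3141 = 1994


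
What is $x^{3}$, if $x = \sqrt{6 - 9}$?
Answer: $- 3 i \sqrt{3} \approx - 5.1962 i$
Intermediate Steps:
$x = i \sqrt{3}$ ($x = \sqrt{-3} = i \sqrt{3} \approx 1.732 i$)
$x^{3} = \left(i \sqrt{3}\right)^{3} = - 3 i \sqrt{3}$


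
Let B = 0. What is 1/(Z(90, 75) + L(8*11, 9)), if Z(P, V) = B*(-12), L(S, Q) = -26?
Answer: -1/26 ≈ -0.038462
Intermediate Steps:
Z(P, V) = 0 (Z(P, V) = 0*(-12) = 0)
1/(Z(90, 75) + L(8*11, 9)) = 1/(0 - 26) = 1/(-26) = -1/26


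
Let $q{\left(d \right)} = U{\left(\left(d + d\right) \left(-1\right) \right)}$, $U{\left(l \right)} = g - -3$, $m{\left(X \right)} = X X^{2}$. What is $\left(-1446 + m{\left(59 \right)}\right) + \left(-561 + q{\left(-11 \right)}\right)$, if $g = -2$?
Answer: $203373$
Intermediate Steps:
$m{\left(X \right)} = X^{3}$
$U{\left(l \right)} = 1$ ($U{\left(l \right)} = -2 - -3 = -2 + 3 = 1$)
$q{\left(d \right)} = 1$
$\left(-1446 + m{\left(59 \right)}\right) + \left(-561 + q{\left(-11 \right)}\right) = \left(-1446 + 59^{3}\right) + \left(-561 + 1\right) = \left(-1446 + 205379\right) - 560 = 203933 - 560 = 203373$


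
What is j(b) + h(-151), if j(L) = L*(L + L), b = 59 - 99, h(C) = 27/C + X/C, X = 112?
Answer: 483061/151 ≈ 3199.1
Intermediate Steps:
h(C) = 139/C (h(C) = 27/C + 112/C = 139/C)
b = -40
j(L) = 2*L² (j(L) = L*(2*L) = 2*L²)
j(b) + h(-151) = 2*(-40)² + 139/(-151) = 2*1600 + 139*(-1/151) = 3200 - 139/151 = 483061/151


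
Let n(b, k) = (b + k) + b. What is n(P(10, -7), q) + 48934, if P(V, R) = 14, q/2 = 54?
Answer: 49070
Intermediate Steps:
q = 108 (q = 2*54 = 108)
n(b, k) = k + 2*b
n(P(10, -7), q) + 48934 = (108 + 2*14) + 48934 = (108 + 28) + 48934 = 136 + 48934 = 49070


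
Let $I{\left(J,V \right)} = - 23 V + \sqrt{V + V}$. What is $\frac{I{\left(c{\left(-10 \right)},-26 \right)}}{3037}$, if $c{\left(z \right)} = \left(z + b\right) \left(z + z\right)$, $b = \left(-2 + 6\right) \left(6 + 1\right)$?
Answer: $\frac{598}{3037} + \frac{2 i \sqrt{13}}{3037} \approx 0.1969 + 0.0023744 i$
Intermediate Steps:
$b = 28$ ($b = 4 \cdot 7 = 28$)
$c{\left(z \right)} = 2 z \left(28 + z\right)$ ($c{\left(z \right)} = \left(z + 28\right) \left(z + z\right) = \left(28 + z\right) 2 z = 2 z \left(28 + z\right)$)
$I{\left(J,V \right)} = - 23 V + \sqrt{2} \sqrt{V}$ ($I{\left(J,V \right)} = - 23 V + \sqrt{2 V} = - 23 V + \sqrt{2} \sqrt{V}$)
$\frac{I{\left(c{\left(-10 \right)},-26 \right)}}{3037} = \frac{\left(-23\right) \left(-26\right) + \sqrt{2} \sqrt{-26}}{3037} = \left(598 + \sqrt{2} i \sqrt{26}\right) \frac{1}{3037} = \left(598 + 2 i \sqrt{13}\right) \frac{1}{3037} = \frac{598}{3037} + \frac{2 i \sqrt{13}}{3037}$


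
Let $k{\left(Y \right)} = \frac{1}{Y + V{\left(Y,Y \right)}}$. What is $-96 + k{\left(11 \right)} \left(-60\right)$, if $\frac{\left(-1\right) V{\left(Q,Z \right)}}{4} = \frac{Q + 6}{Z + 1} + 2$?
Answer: $- \frac{147}{2} \approx -73.5$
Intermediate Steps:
$V{\left(Q,Z \right)} = -8 - \frac{4 \left(6 + Q\right)}{1 + Z}$ ($V{\left(Q,Z \right)} = - 4 \left(\frac{Q + 6}{Z + 1} + 2\right) = - 4 \left(\frac{6 + Q}{1 + Z} + 2\right) = - 4 \left(2 + \frac{6 + Q}{1 + Z}\right) = -8 - \frac{4 \left(6 + Q\right)}{1 + Z}$)
$k{\left(Y \right)} = \frac{1}{Y + \frac{4 \left(-8 - 3 Y\right)}{1 + Y}}$ ($k{\left(Y \right)} = \frac{1}{Y + \frac{4 \left(-8 - Y - 2 Y\right)}{1 + Y}} = \frac{1}{Y + \frac{4 \left(-8 - 3 Y\right)}{1 + Y}}$)
$-96 + k{\left(11 \right)} \left(-60\right) = -96 + \frac{1 + 11}{-32 + 11^{2} - 121} \left(-60\right) = -96 + \frac{1}{-32 + 121 - 121} \cdot 12 \left(-60\right) = -96 + \frac{1}{-32} \cdot 12 \left(-60\right) = -96 + \left(- \frac{1}{32}\right) 12 \left(-60\right) = -96 - - \frac{45}{2} = -96 + \frac{45}{2} = - \frac{147}{2}$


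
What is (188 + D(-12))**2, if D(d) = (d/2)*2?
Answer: 30976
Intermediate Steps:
D(d) = d (D(d) = (d*(1/2))*2 = (d/2)*2 = d)
(188 + D(-12))**2 = (188 - 12)**2 = 176**2 = 30976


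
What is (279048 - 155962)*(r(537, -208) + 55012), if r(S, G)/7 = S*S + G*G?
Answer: 292506863098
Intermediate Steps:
r(S, G) = 7*G² + 7*S² (r(S, G) = 7*(S*S + G*G) = 7*(S² + G²) = 7*(G² + S²) = 7*G² + 7*S²)
(279048 - 155962)*(r(537, -208) + 55012) = (279048 - 155962)*((7*(-208)² + 7*537²) + 55012) = 123086*((7*43264 + 7*288369) + 55012) = 123086*((302848 + 2018583) + 55012) = 123086*(2321431 + 55012) = 123086*2376443 = 292506863098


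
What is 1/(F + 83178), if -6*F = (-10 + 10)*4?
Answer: 1/83178 ≈ 1.2022e-5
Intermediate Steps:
F = 0 (F = -(-10 + 10)*4/6 = -0*4 = -⅙*0 = 0)
1/(F + 83178) = 1/(0 + 83178) = 1/83178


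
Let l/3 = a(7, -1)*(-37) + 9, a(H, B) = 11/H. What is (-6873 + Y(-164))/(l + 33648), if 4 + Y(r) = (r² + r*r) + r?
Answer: 327257/234504 ≈ 1.3955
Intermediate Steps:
Y(r) = -4 + r + 2*r² (Y(r) = -4 + ((r² + r*r) + r) = -4 + ((r² + r²) + r) = -4 + (2*r² + r) = -4 + (r + 2*r²) = -4 + r + 2*r²)
l = -1032/7 (l = 3*((11/7)*(-37) + 9) = 3*(-407/7 + 9) = 3*(-344/7) = -1032/7 ≈ -147.43)
(-6873 + Y(-164))/(l + 33648) = (-6873 + (-4 - 164 + 2*(-164)²))/(-1032/7 + 33648) = (-6873 + (-4 - 164 + 2*26896))/(234504/7) = (-6873 + (-4 - 164 + 53792))*(7/234504) = (-6873 + 53624)*(7/234504) = 46751*(7/234504) = 327257/234504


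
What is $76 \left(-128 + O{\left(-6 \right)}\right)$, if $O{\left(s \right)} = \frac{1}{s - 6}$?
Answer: $- \frac{29203}{3} \approx -9734.3$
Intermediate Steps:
$O{\left(s \right)} = \frac{1}{-6 + s}$
$76 \left(-128 + O{\left(-6 \right)}\right) = 76 \left(-128 + \frac{1}{-6 - 6}\right) = 76 \left(-128 + \frac{1}{-12}\right) = 76 \left(-128 - \frac{1}{12}\right) = 76 \left(- \frac{1537}{12}\right) = - \frac{29203}{3}$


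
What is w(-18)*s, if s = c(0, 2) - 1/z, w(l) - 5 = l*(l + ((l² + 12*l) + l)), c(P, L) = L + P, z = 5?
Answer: -11619/5 ≈ -2323.8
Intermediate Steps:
w(l) = 5 + l*(l² + 14*l) (w(l) = 5 + l*(l + ((l² + 12*l) + l)) = 5 + l*(l + (l² + 13*l)) = 5 + l*(l² + 14*l))
s = 9/5 (s = (2 + 0) - 1/5 = 2 - 1/5 = 2 - 1*⅕ = 2 - ⅕ = 9/5 ≈ 1.8000)
w(-18)*s = (5 + (-18)³ + 14*(-18)²)*(9/5) = (5 - 5832 + 14*324)*(9/5) = (5 - 5832 + 4536)*(9/5) = -1291*9/5 = -11619/5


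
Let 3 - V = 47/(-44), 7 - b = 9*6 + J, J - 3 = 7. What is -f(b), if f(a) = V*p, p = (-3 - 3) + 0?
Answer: 537/22 ≈ 24.409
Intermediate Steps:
J = 10 (J = 3 + 7 = 10)
b = -57 (b = 7 - (9*6 + 10) = 7 - (54 + 10) = 7 - 1*64 = 7 - 64 = -57)
V = 179/44 (V = 3 - 47/(-44) = 3 - 47*(-1)/44 = 3 - 1*(-47/44) = 3 + 47/44 = 179/44 ≈ 4.0682)
p = -6 (p = -6 + 0 = -6)
f(a) = -537/22 (f(a) = (179/44)*(-6) = -537/22)
-f(b) = -1*(-537/22) = 537/22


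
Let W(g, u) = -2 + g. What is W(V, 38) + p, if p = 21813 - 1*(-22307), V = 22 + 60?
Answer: 44200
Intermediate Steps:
V = 82
p = 44120 (p = 21813 + 22307 = 44120)
W(V, 38) + p = (-2 + 82) + 44120 = 80 + 44120 = 44200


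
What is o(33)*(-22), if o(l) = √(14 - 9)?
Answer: -22*√5 ≈ -49.193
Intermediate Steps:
o(l) = √5
o(33)*(-22) = √5*(-22) = -22*√5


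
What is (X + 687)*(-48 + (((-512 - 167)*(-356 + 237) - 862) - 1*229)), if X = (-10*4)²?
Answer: 182186994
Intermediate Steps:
X = 1600 (X = (-40)² = 1600)
(X + 687)*(-48 + (((-512 - 167)*(-356 + 237) - 862) - 1*229)) = (1600 + 687)*(-48 + (((-512 - 167)*(-356 + 237) - 862) - 1*229)) = 2287*(-48 + ((-679*(-119) - 862) - 229)) = 2287*(-48 + ((80801 - 862) - 229)) = 2287*(-48 + (79939 - 229)) = 2287*(-48 + 79710) = 2287*79662 = 182186994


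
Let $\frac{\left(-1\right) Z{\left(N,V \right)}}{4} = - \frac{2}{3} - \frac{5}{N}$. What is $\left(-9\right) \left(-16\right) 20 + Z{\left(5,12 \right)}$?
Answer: $\frac{8660}{3} \approx 2886.7$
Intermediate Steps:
$Z{\left(N,V \right)} = \frac{8}{3} + \frac{20}{N}$ ($Z{\left(N,V \right)} = - 4 \left(- \frac{2}{3} - \frac{5}{N}\right) = \frac{8}{3} + \frac{20}{N}$)
$\left(-9\right) \left(-16\right) 20 + Z{\left(5,12 \right)} = \left(-9\right) \left(-16\right) 20 + \left(\frac{8}{3} + \frac{20}{5}\right) = 144 \cdot 20 + \left(\frac{8}{3} + 20 \cdot \frac{1}{5}\right) = 2880 + \left(\frac{8}{3} + 4\right) = 2880 + \frac{20}{3} = \frac{8660}{3}$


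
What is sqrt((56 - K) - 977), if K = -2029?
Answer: 2*sqrt(277) ≈ 33.287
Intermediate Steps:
sqrt((56 - K) - 977) = sqrt((56 - 1*(-2029)) - 977) = sqrt((56 + 2029) - 977) = sqrt(2085 - 977) = sqrt(1108) = 2*sqrt(277)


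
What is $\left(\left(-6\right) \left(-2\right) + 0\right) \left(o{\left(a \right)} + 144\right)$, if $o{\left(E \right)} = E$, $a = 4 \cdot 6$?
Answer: $2016$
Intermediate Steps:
$a = 24$
$\left(\left(-6\right) \left(-2\right) + 0\right) \left(o{\left(a \right)} + 144\right) = \left(\left(-6\right) \left(-2\right) + 0\right) \left(24 + 144\right) = \left(12 + 0\right) 168 = 12 \cdot 168 = 2016$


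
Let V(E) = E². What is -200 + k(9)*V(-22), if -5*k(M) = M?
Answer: -5356/5 ≈ -1071.2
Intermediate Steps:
k(M) = -M/5
-200 + k(9)*V(-22) = -200 - ⅕*9*(-22)² = -200 - 9/5*484 = -200 - 4356/5 = -5356/5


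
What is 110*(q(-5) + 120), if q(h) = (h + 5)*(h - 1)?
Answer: 13200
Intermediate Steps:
q(h) = (-1 + h)*(5 + h) (q(h) = (5 + h)*(-1 + h) = (-1 + h)*(5 + h))
110*(q(-5) + 120) = 110*((-5 + (-5)² + 4*(-5)) + 120) = 110*((-5 + 25 - 20) + 120) = 110*(0 + 120) = 110*120 = 13200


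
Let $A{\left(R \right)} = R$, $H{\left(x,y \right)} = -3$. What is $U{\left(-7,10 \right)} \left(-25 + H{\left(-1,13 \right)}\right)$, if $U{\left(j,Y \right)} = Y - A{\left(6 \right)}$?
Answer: $-112$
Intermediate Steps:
$U{\left(j,Y \right)} = -6 + Y$ ($U{\left(j,Y \right)} = Y - 6 = -6 + Y$)
$U{\left(-7,10 \right)} \left(-25 + H{\left(-1,13 \right)}\right) = \left(-6 + 10\right) \left(-25 - 3\right) = 4 \left(-28\right) = -112$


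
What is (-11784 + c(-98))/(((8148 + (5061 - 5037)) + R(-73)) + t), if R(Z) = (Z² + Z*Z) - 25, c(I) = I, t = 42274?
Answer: -11882/61079 ≈ -0.19454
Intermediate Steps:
R(Z) = -25 + 2*Z² (R(Z) = (Z² + Z²) - 25 = 2*Z² - 25 = -25 + 2*Z²)
(-11784 + c(-98))/(((8148 + (5061 - 5037)) + R(-73)) + t) = (-11784 - 98)/(((8148 + (5061 - 5037)) + (-25 + 2*(-73)²)) + 42274) = -11882/(((8148 + 24) + (-25 + 2*5329)) + 42274) = -11882/((8172 + (-25 + 10658)) + 42274) = -11882/((8172 + 10633) + 42274) = -11882/(18805 + 42274) = -11882/61079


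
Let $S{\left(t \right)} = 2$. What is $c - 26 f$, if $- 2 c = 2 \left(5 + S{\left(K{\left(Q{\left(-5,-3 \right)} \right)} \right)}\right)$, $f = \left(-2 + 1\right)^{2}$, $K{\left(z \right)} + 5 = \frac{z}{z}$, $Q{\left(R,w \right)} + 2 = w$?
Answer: $-33$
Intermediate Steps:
$Q{\left(R,w \right)} = -2 + w$
$K{\left(z \right)} = -4$ ($K{\left(z \right)} = -5 + \frac{z}{z} = -5 + 1 = -4$)
$f = 1$ ($f = \left(-1\right)^{2} = 1$)
$c = -7$ ($c = - \frac{2 \left(5 + 2\right)}{2} = - \frac{2 \cdot 7}{2} = \left(- \frac{1}{2}\right) 14 = -7$)
$c - 26 f = -7 - 26 = -33$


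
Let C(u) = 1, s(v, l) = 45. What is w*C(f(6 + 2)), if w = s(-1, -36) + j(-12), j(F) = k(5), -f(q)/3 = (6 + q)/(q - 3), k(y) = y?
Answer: 50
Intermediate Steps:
f(q) = -3*(6 + q)/(-3 + q) (f(q) = -3*(6 + q)/(q - 3) = -3*(6 + q)/(-3 + q))
j(F) = 5
w = 50 (w = 45 + 5 = 50)
w*C(f(6 + 2)) = 50*1 = 50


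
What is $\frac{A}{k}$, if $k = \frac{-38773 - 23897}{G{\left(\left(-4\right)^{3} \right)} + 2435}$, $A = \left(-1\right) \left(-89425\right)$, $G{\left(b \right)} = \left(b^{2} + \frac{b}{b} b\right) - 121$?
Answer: $- \frac{56749105}{6267} \approx -9055.2$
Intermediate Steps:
$G{\left(b \right)} = -121 + b + b^{2}$ ($G{\left(b \right)} = \left(b^{2} + 1 b\right) - 121 = \left(b^{2} + b\right) - 121 = \left(b + b^{2}\right) - 121 = -121 + b + b^{2}$)
$A = 89425$
$k = - \frac{31335}{3173}$ ($k = \frac{-38773 - 23897}{\left(-121 + \left(-4\right)^{3} + \left(\left(-4\right)^{3}\right)^{2}\right) + 2435} = \frac{-38773 - 23897}{\left(-121 - 64 + \left(-64\right)^{2}\right) + 2435} = - \frac{62670}{\left(-121 - 64 + 4096\right) + 2435} = - \frac{62670}{3911 + 2435} = - \frac{62670}{6346} = \left(-62670\right) \frac{1}{6346} = - \frac{31335}{3173} \approx -9.8755$)
$\frac{A}{k} = \frac{89425}{- \frac{31335}{3173}} = 89425 \left(- \frac{3173}{31335}\right) = - \frac{56749105}{6267}$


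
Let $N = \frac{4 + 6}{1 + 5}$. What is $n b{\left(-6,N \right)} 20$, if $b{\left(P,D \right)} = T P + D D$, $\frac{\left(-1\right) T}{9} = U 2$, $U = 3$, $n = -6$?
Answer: $- \frac{117640}{3} \approx -39213.0$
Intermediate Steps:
$N = \frac{5}{3}$ ($N = \frac{10}{6} = 10 \cdot \frac{1}{6} = \frac{5}{3} \approx 1.6667$)
$T = -54$ ($T = - 9 \cdot 3 \cdot 2 = \left(-9\right) 6 = -54$)
$b{\left(P,D \right)} = D^{2} - 54 P$ ($b{\left(P,D \right)} = - 54 P + D D = - 54 P + D^{2} = D^{2} - 54 P$)
$n b{\left(-6,N \right)} 20 = - 6 \left(\left(\frac{5}{3}\right)^{2} - -324\right) 20 = - 6 \left(\frac{25}{9} + 324\right) 20 = \left(-6\right) \frac{2941}{9} \cdot 20 = \left(- \frac{5882}{3}\right) 20 = - \frac{117640}{3}$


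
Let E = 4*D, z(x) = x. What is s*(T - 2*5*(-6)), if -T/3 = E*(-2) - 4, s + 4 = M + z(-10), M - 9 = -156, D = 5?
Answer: -30912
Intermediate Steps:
M = -147 (M = 9 - 156 = -147)
E = 20 (E = 4*5 = 20)
s = -161 (s = -4 + (-147 - 10) = -4 - 157 = -161)
T = 132 (T = -3*(20*(-2) - 4) = -3*(-40 - 4) = -3*(-44) = 132)
s*(T - 2*5*(-6)) = -161*(132 - 2*5*(-6)) = -161*(132 - 10*(-6)) = -161*(132 + 60) = -161*192 = -30912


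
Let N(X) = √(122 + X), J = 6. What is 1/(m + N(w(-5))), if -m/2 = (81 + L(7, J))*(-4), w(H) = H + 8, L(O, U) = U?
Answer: 696/484291 - 5*√5/484291 ≈ 0.0014141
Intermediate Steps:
w(H) = 8 + H
m = 696 (m = -2*(81 + 6)*(-4) = -174*(-4) = -2*(-348) = 696)
1/(m + N(w(-5))) = 1/(696 + √(122 + (8 - 5))) = 1/(696 + √(122 + 3)) = 1/(696 + √125) = 1/(696 + 5*√5)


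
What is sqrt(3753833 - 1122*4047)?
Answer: I*sqrt(786901) ≈ 887.07*I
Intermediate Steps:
sqrt(3753833 - 1122*4047) = sqrt(3753833 - 4540734) = sqrt(-786901) = I*sqrt(786901)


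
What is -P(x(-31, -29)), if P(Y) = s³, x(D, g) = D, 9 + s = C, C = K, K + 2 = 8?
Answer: 27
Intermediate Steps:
K = 6 (K = -2 + 8 = 6)
C = 6
s = -3 (s = -9 + 6 = -3)
P(Y) = -27 (P(Y) = (-3)³ = -27)
-P(x(-31, -29)) = -1*(-27) = 27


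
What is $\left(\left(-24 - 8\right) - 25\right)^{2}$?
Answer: $3249$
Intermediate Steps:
$\left(\left(-24 - 8\right) - 25\right)^{2} = \left(-32 - 25\right)^{2} = \left(-57\right)^{2} = 3249$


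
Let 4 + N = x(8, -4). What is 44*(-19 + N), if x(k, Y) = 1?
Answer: -968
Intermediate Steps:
N = -3 (N = -4 + 1 = -3)
44*(-19 + N) = 44*(-19 - 3) = 44*(-22) = -968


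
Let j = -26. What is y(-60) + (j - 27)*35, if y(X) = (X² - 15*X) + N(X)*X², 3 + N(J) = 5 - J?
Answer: 225845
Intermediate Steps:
N(J) = 2 - J (N(J) = -3 + (5 - J) = 2 - J)
y(X) = X² - 15*X + X²*(2 - X) (y(X) = (X² - 15*X) + (2 - X)*X² = (X² - 15*X) + X²*(2 - X) = X² - 15*X + X²*(2 - X))
y(-60) + (j - 27)*35 = -60*(-15 - 1*(-60)² + 3*(-60)) + (-26 - 27)*35 = -60*(-15 - 1*3600 - 180) - 53*35 = -60*(-15 - 3600 - 180) - 1855 = -60*(-3795) - 1855 = 227700 - 1855 = 225845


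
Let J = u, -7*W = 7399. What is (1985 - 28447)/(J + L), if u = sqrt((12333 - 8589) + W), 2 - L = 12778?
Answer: 338078512/163223489 + 26462*sqrt(2687)/163223489 ≈ 2.0797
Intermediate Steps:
L = -12776 (L = 2 - 1*12778 = 2 - 12778 = -12776)
W = -1057 (W = -1/7*7399 = -1057)
u = sqrt(2687) (u = sqrt((12333 - 8589) - 1057) = sqrt(3744 - 1057) = sqrt(2687) ≈ 51.836)
J = sqrt(2687) ≈ 51.836
(1985 - 28447)/(J + L) = (1985 - 28447)/(sqrt(2687) - 12776) = -26462/(-12776 + sqrt(2687))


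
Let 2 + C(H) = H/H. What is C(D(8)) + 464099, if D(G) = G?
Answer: 464098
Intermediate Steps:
C(H) = -1 (C(H) = -2 + H/H = -2 + 1 = -1)
C(D(8)) + 464099 = -1 + 464099 = 464098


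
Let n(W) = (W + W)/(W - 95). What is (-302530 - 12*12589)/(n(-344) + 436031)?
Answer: -199129522/191418297 ≈ -1.0403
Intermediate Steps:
n(W) = 2*W/(-95 + W) (n(W) = (2*W)/(-95 + W) = 2*W/(-95 + W))
(-302530 - 12*12589)/(n(-344) + 436031) = (-302530 - 12*12589)/(2*(-344)/(-95 - 344) + 436031) = (-302530 - 151068)/(2*(-344)/(-439) + 436031) = -453598/(2*(-344)*(-1/439) + 436031) = -453598/(688/439 + 436031) = -453598/191418297/439 = -453598*439/191418297 = -199129522/191418297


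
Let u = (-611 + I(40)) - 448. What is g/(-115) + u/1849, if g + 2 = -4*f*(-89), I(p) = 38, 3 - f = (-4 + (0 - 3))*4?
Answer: -20519281/212635 ≈ -96.500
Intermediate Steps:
f = 31 (f = 3 - (-4 + (0 - 3))*4 = 3 - (-4 - 3)*4 = 3 - (-7)*4 = 3 - 1*(-28) = 3 + 28 = 31)
g = 11034 (g = -2 - 124*(-89) = -2 - 4*(-2759) = -2 + 11036 = 11034)
u = -1021 (u = (-611 + 38) - 448 = -573 - 448 = -1021)
g/(-115) + u/1849 = 11034/(-115) - 1021/1849 = 11034*(-1/115) - 1021*1/1849 = -11034/115 - 1021/1849 = -20519281/212635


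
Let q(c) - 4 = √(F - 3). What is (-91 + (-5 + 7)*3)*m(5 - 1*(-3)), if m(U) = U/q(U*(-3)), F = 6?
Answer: -2720/13 + 680*√3/13 ≈ -118.63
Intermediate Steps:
q(c) = 4 + √3 (q(c) = 4 + √(6 - 3) = 4 + √3)
m(U) = U/(4 + √3)
(-91 + (-5 + 7)*3)*m(5 - 1*(-3)) = (-91 + (-5 + 7)*3)*(4*(5 - 1*(-3))/13 - (5 - 1*(-3))*√3/13) = (-91 + 2*3)*(4*(5 + 3)/13 - (5 + 3)*√3/13) = (-91 + 6)*((4/13)*8 - 1/13*8*√3) = -85*(32/13 - 8*√3/13) = -2720/13 + 680*√3/13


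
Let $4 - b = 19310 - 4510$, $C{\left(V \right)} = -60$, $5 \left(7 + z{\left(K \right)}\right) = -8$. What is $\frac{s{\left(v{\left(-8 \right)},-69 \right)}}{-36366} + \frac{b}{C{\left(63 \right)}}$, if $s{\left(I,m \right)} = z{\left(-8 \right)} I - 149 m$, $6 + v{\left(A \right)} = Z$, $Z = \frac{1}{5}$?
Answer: $\frac{111969059}{454575} \approx 246.32$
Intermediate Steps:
$z{\left(K \right)} = - \frac{43}{5}$ ($z{\left(K \right)} = -7 + \frac{1}{5} \left(-8\right) = -7 - \frac{8}{5} = - \frac{43}{5}$)
$Z = \frac{1}{5} \approx 0.2$
$v{\left(A \right)} = - \frac{29}{5}$ ($v{\left(A \right)} = -6 + \frac{1}{5} = - \frac{29}{5}$)
$s{\left(I,m \right)} = - 149 m - \frac{43 I}{5}$ ($s{\left(I,m \right)} = - \frac{43 I}{5} - 149 m = - 149 m - \frac{43 I}{5}$)
$b = -14796$ ($b = 4 - \left(19310 - 4510\right) = 4 - 14800 = -14796$)
$\frac{s{\left(v{\left(-8 \right)},-69 \right)}}{-36366} + \frac{b}{C{\left(63 \right)}} = \frac{\left(-149\right) \left(-69\right) - - \frac{1247}{25}}{-36366} - \frac{14796}{-60} = \left(10281 + \frac{1247}{25}\right) \left(- \frac{1}{36366}\right) - - \frac{1233}{5} = \frac{258272}{25} \left(- \frac{1}{36366}\right) + \frac{1233}{5} = - \frac{129136}{454575} + \frac{1233}{5} = \frac{111969059}{454575}$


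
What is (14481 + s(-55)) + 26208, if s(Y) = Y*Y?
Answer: 43714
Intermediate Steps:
s(Y) = Y**2
(14481 + s(-55)) + 26208 = (14481 + (-55)**2) + 26208 = (14481 + 3025) + 26208 = 17506 + 26208 = 43714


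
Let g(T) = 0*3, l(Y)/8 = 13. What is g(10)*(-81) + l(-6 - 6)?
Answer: 104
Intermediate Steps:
l(Y) = 104 (l(Y) = 8*13 = 104)
g(T) = 0
g(10)*(-81) + l(-6 - 6) = 0*(-81) + 104 = 0 + 104 = 104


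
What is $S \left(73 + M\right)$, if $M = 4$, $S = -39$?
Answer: $-3003$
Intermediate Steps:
$S \left(73 + M\right) = - 39 \left(73 + 4\right) = \left(-39\right) 77 = -3003$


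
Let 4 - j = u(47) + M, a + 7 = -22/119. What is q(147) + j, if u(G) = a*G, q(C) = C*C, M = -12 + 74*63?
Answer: 2058782/119 ≈ 17301.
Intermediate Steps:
M = 4650 (M = -12 + 4662 = 4650)
a = -855/119 (a = -7 - 22/119 = -855/119 ≈ -7.1849)
q(C) = C**2
u(G) = -855*G/119
j = -512689/119 (j = 4 - (-855/119*47 + 4650) = 4 - (-40185/119 + 4650) = 4 - 1*513165/119 = 4 - 513165/119 = -512689/119 ≈ -4308.3)
q(147) + j = 147**2 - 512689/119 = 21609 - 512689/119 = 2058782/119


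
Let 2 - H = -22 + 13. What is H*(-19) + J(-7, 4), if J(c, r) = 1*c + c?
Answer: -223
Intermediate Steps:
J(c, r) = 2*c (J(c, r) = c + c = 2*c)
H = 11 (H = 2 - (-22 + 13) = 2 - 1*(-9) = 2 + 9 = 11)
H*(-19) + J(-7, 4) = 11*(-19) + 2*(-7) = -209 - 14 = -223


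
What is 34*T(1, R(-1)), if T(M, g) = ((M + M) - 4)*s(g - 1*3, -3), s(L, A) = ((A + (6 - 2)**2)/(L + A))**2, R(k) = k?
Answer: -11492/49 ≈ -234.53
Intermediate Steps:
s(L, A) = (16 + A)**2/(A + L)**2 (s(L, A) = ((A + 4**2)/(A + L))**2 = ((A + 16)/(A + L))**2 = ((16 + A)/(A + L))**2 = (16 + A)**2/(A + L)**2)
T(M, g) = 169*(-4 + 2*M)/(-6 + g)**2 (T(M, g) = ((M + M) - 4)*((16 - 3)**2/(-3 + (g - 1*3))**2) = (2*M - 4)*(13**2/(-3 + (g - 3))**2) = (-4 + 2*M)*(169/(-3 + (-3 + g))**2) = (-4 + 2*M)*(169/(-6 + g)**2) = 169*(-4 + 2*M)/(-6 + g)**2)
34*T(1, R(-1)) = 34*(338*(-2 + 1)/(-6 - 1)**2) = 34*(338*(-1)/(-7)**2) = 34*(338*(1/49)*(-1)) = 34*(-338/49) = -11492/49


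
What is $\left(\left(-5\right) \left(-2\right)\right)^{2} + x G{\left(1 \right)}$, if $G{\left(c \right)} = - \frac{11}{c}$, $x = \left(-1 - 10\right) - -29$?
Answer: $-98$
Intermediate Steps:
$x = 18$ ($x = -11 + 29 = 18$)
$\left(\left(-5\right) \left(-2\right)\right)^{2} + x G{\left(1 \right)} = \left(\left(-5\right) \left(-2\right)\right)^{2} + 18 \left(- \frac{11}{1}\right) = 10^{2} + 18 \left(\left(-11\right) 1\right) = 100 + 18 \left(-11\right) = 100 - 198 = -98$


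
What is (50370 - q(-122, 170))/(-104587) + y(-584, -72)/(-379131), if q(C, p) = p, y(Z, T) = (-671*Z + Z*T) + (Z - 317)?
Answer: -21439899219/13217391299 ≈ -1.6221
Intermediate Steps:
y(Z, T) = -317 - 670*Z + T*Z (y(Z, T) = (-671*Z + T*Z) + (-317 + Z) = -317 - 670*Z + T*Z)
(50370 - q(-122, 170))/(-104587) + y(-584, -72)/(-379131) = (50370 - 1*170)/(-104587) + (-317 - 670*(-584) - 72*(-584))/(-379131) = (50370 - 170)*(-1/104587) + (-317 + 391280 + 42048)*(-1/379131) = 50200*(-1/104587) + 433011*(-1/379131) = -50200/104587 - 144337/126377 = -21439899219/13217391299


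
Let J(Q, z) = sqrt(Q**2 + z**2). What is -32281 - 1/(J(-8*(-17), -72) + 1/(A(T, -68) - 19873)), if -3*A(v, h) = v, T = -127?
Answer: -2705489273438229067/83810578155511 - 28314384512*sqrt(370)/83810578155511 ≈ -32281.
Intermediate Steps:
A(v, h) = -v/3
-32281 - 1/(J(-8*(-17), -72) + 1/(A(T, -68) - 19873)) = -32281 - 1/(sqrt((-8*(-17))**2 + (-72)**2) + 1/(-1/3*(-127) - 19873)) = -32281 - 1/(sqrt(136**2 + 5184) + 1/(127/3 - 19873)) = -32281 - 1/(sqrt(18496 + 5184) + 1/(-59492/3)) = -32281 - 1/(sqrt(23680) - 3/59492) = -32281 - 1/(8*sqrt(370) - 3/59492) = -32281 - 1/(-3/59492 + 8*sqrt(370))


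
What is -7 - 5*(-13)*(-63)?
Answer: -4102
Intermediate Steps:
-7 - 5*(-13)*(-63) = -7 + 65*(-63) = -7 - 4095 = -4102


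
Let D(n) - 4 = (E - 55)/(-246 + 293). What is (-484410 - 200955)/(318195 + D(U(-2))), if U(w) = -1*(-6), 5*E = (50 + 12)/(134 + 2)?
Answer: -10952132700/5084801351 ≈ -2.1539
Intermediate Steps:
E = 31/340 (E = ((50 + 12)/(134 + 2))/5 = (62/136)/5 = (62*(1/136))/5 = (⅕)*(31/68) = 31/340 ≈ 0.091177)
U(w) = 6
D(n) = 45251/15980 (D(n) = 4 + (31/340 - 55)/(-246 + 293) = 4 - 18669/340/47 = 4 - 18669/340*1/47 = 4 - 18669/15980 = 45251/15980)
(-484410 - 200955)/(318195 + D(U(-2))) = (-484410 - 200955)/(318195 + 45251/15980) = -685365/5084801351/15980 = -685365*15980/5084801351 = -10952132700/5084801351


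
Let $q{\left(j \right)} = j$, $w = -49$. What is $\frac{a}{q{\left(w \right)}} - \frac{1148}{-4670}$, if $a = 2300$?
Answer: $- \frac{5342374}{114415} \approx -46.693$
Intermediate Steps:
$\frac{a}{q{\left(w \right)}} - \frac{1148}{-4670} = \frac{2300}{-49} - \frac{1148}{-4670} = 2300 \left(- \frac{1}{49}\right) - - \frac{574}{2335} = - \frac{2300}{49} + \frac{574}{2335} = - \frac{5342374}{114415}$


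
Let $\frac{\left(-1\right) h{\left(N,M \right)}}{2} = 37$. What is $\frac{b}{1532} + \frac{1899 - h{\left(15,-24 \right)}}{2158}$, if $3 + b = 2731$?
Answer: $\frac{2227415}{826514} \approx 2.695$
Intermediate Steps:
$b = 2728$ ($b = -3 + 2731 = 2728$)
$h{\left(N,M \right)} = -74$ ($h{\left(N,M \right)} = \left(-2\right) 37 = -74$)
$\frac{b}{1532} + \frac{1899 - h{\left(15,-24 \right)}}{2158} = \frac{2728}{1532} + \frac{1899 - -74}{2158} = 2728 \cdot \frac{1}{1532} + \left(1899 + 74\right) \frac{1}{2158} = \frac{682}{383} + 1973 \cdot \frac{1}{2158} = \frac{682}{383} + \frac{1973}{2158} = \frac{2227415}{826514}$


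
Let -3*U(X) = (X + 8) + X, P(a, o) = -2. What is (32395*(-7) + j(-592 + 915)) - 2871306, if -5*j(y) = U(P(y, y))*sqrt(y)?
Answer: -3098071 + 4*sqrt(323)/15 ≈ -3.0981e+6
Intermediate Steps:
U(X) = -8/3 - 2*X/3 (U(X) = -((X + 8) + X)/3 = -((8 + X) + X)/3 = -(8 + 2*X)/3 = -8/3 - 2*X/3)
j(y) = 4*sqrt(y)/15 (j(y) = -(-8/3 - 2/3*(-2))*sqrt(y)/5 = -(-8/3 + 4/3)*sqrt(y)/5 = -(-4)*sqrt(y)/15 = 4*sqrt(y)/15)
(32395*(-7) + j(-592 + 915)) - 2871306 = (32395*(-7) + 4*sqrt(-592 + 915)/15) - 2871306 = (-226765 + 4*sqrt(323)/15) - 2871306 = -3098071 + 4*sqrt(323)/15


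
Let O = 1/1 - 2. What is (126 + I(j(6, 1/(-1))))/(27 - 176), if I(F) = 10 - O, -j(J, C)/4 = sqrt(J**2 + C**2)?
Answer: -137/149 ≈ -0.91946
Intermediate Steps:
j(J, C) = -4*sqrt(C**2 + J**2) (j(J, C) = -4*sqrt(J**2 + C**2) = -4*sqrt(C**2 + J**2))
O = -1 (O = 1 - 2 = -1)
I(F) = 11 (I(F) = 10 - 1*(-1) = 10 + 1 = 11)
(126 + I(j(6, 1/(-1))))/(27 - 176) = (126 + 11)/(27 - 176) = 137/(-149) = 137*(-1/149) = -137/149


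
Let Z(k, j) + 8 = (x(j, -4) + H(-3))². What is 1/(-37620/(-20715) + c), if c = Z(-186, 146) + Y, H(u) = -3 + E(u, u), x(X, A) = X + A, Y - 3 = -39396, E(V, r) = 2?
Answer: -1381/26954612 ≈ -5.1234e-5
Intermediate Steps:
Y = -39393 (Y = 3 - 39396 = -39393)
x(X, A) = A + X
H(u) = -1 (H(u) = -3 + 2 = -1)
Z(k, j) = -8 + (-5 + j)² (Z(k, j) = -8 + ((-4 + j) - 1)² = -8 + (-5 + j)²)
c = -19520 (c = (-8 + (-5 + 146)²) - 39393 = (-8 + 141²) - 39393 = (-8 + 19881) - 39393 = 19873 - 39393 = -19520)
1/(-37620/(-20715) + c) = 1/(-37620/(-20715) - 19520) = 1/(-37620*(-1/20715) - 19520) = 1/(2508/1381 - 19520) = 1/(-26954612/1381) = -1381/26954612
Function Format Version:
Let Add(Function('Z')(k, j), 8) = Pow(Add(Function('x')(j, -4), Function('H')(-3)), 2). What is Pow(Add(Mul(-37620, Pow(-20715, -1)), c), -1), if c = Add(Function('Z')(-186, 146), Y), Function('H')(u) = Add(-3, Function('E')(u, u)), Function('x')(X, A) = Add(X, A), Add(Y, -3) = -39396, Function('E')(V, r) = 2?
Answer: Rational(-1381, 26954612) ≈ -5.1234e-5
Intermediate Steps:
Y = -39393 (Y = Add(3, -39396) = -39393)
Function('x')(X, A) = Add(A, X)
Function('H')(u) = -1 (Function('H')(u) = Add(-3, 2) = -1)
Function('Z')(k, j) = Add(-8, Pow(Add(-5, j), 2)) (Function('Z')(k, j) = Add(-8, Pow(Add(Add(-4, j), -1), 2)) = Add(-8, Pow(Add(-5, j), 2)))
c = -19520 (c = Add(Add(-8, Pow(Add(-5, 146), 2)), -39393) = Add(Add(-8, Pow(141, 2)), -39393) = Add(Add(-8, 19881), -39393) = Add(19873, -39393) = -19520)
Pow(Add(Mul(-37620, Pow(-20715, -1)), c), -1) = Pow(Add(Mul(-37620, Pow(-20715, -1)), -19520), -1) = Pow(Add(Mul(-37620, Rational(-1, 20715)), -19520), -1) = Pow(Add(Rational(2508, 1381), -19520), -1) = Pow(Rational(-26954612, 1381), -1) = Rational(-1381, 26954612)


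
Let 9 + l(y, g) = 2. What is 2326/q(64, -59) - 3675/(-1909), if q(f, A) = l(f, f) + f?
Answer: 4649809/108813 ≈ 42.732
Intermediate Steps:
l(y, g) = -7 (l(y, g) = -9 + 2 = -7)
q(f, A) = -7 + f
2326/q(64, -59) - 3675/(-1909) = 2326/(-7 + 64) - 3675/(-1909) = 2326/57 - 3675*(-1/1909) = 2326*(1/57) + 3675/1909 = 2326/57 + 3675/1909 = 4649809/108813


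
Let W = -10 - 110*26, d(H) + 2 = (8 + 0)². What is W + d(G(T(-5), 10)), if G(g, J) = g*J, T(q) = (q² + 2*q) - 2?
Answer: -2808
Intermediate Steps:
T(q) = -2 + q² + 2*q
G(g, J) = J*g
d(H) = 62 (d(H) = -2 + (8 + 0)² = -2 + 8² = -2 + 64 = 62)
W = -2870 (W = -10 - 2860 = -2870)
W + d(G(T(-5), 10)) = -2870 + 62 = -2808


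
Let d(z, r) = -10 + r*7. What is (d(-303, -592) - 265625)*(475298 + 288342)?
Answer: -206014035560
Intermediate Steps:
d(z, r) = -10 + 7*r
(d(-303, -592) - 265625)*(475298 + 288342) = ((-10 + 7*(-592)) - 265625)*(475298 + 288342) = ((-10 - 4144) - 265625)*763640 = (-4154 - 265625)*763640 = -269779*763640 = -206014035560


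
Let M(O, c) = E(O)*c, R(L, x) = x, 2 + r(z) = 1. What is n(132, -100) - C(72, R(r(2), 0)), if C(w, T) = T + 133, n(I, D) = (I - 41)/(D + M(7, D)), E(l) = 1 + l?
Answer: -119791/900 ≈ -133.10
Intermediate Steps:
r(z) = -1 (r(z) = -2 + 1 = -1)
M(O, c) = c*(1 + O) (M(O, c) = (1 + O)*c = c*(1 + O))
n(I, D) = (-41 + I)/(9*D) (n(I, D) = (I - 41)/(D + D*(1 + 7)) = (-41 + I)/(D + D*8) = (-41 + I)/(D + 8*D) = (-41 + I)/((9*D)) = (-41 + I)*(1/(9*D)) = (-41 + I)/(9*D))
C(w, T) = 133 + T
n(132, -100) - C(72, R(r(2), 0)) = (⅑)*(-41 + 132)/(-100) - (133 + 0) = (⅑)*(-1/100)*91 - 1*133 = -91/900 - 133 = -119791/900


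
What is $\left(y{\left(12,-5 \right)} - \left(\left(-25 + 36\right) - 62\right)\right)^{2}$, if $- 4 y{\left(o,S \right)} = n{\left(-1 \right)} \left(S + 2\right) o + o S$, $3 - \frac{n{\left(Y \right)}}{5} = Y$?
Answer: $60516$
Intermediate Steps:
$n{\left(Y \right)} = 15 - 5 Y$
$y{\left(o,S \right)} = - \frac{S o}{4} - \frac{o \left(40 + 20 S\right)}{4}$ ($y{\left(o,S \right)} = - \frac{\left(15 - -5\right) \left(S + 2\right) o + o S}{4} = - \frac{\left(15 + 5\right) \left(2 + S\right) o + S o}{4} = - \frac{20 \left(2 + S\right) o + S o}{4} = - \frac{\left(40 + 20 S\right) o + S o}{4} = - \frac{o \left(40 + 20 S\right) + S o}{4} = - \frac{S o + o \left(40 + 20 S\right)}{4} = - \frac{S o}{4} - \frac{o \left(40 + 20 S\right)}{4}$)
$\left(y{\left(12,-5 \right)} - \left(\left(-25 + 36\right) - 62\right)\right)^{2} = \left(\left(- \frac{1}{4}\right) 12 \left(40 + 21 \left(-5\right)\right) - \left(\left(-25 + 36\right) - 62\right)\right)^{2} = \left(\left(- \frac{1}{4}\right) 12 \left(40 - 105\right) - \left(11 - 62\right)\right)^{2} = \left(\left(- \frac{1}{4}\right) 12 \left(-65\right) - -51\right)^{2} = \left(195 + 51\right)^{2} = 246^{2} = 60516$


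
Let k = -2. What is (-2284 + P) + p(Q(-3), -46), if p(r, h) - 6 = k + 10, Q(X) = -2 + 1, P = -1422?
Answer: -3692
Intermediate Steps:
Q(X) = -1
p(r, h) = 14 (p(r, h) = 6 + (-2 + 10) = 6 + 8 = 14)
(-2284 + P) + p(Q(-3), -46) = (-2284 - 1422) + 14 = -3706 + 14 = -3692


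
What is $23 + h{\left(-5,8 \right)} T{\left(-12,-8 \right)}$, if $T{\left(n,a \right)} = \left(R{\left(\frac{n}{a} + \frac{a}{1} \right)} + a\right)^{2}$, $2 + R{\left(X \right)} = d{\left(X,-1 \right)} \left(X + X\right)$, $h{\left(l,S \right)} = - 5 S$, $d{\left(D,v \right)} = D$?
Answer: $-221987$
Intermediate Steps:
$R{\left(X \right)} = -2 + 2 X^{2}$ ($R{\left(X \right)} = -2 + X \left(X + X\right) = -2 + X 2 X = -2 + 2 X^{2}$)
$T{\left(n,a \right)} = \left(-2 + a + 2 \left(a + \frac{n}{a}\right)^{2}\right)^{2}$ ($T{\left(n,a \right)} = \left(\left(-2 + 2 \left(\frac{n}{a} + \frac{a}{1}\right)^{2}\right) + a\right)^{2} = \left(\left(-2 + 2 \left(\frac{n}{a} + a 1\right)^{2}\right) + a\right)^{2} = \left(\left(-2 + 2 \left(\frac{n}{a} + a\right)^{2}\right) + a\right)^{2} = \left(\left(-2 + 2 \left(a + \frac{n}{a}\right)^{2}\right) + a\right)^{2} = \left(-2 + a + 2 \left(a + \frac{n}{a}\right)^{2}\right)^{2}$)
$23 + h{\left(-5,8 \right)} T{\left(-12,-8 \right)} = 23 + \left(-5\right) 8 \frac{\left(\left(-8\right)^{3} - 2 \left(-8\right)^{2} + 2 \left(-12 + \left(-8\right)^{2}\right)^{2}\right)^{2}}{4096} = 23 - 40 \frac{\left(-512 - 128 + 2 \left(-12 + 64\right)^{2}\right)^{2}}{4096} = 23 - 40 \frac{\left(-512 - 128 + 2 \cdot 52^{2}\right)^{2}}{4096} = 23 - 40 \frac{\left(-512 - 128 + 2 \cdot 2704\right)^{2}}{4096} = 23 - 40 \frac{\left(-512 - 128 + 5408\right)^{2}}{4096} = 23 - 40 \frac{4768^{2}}{4096} = 23 - 40 \cdot \frac{1}{4096} \cdot 22733824 = 23 - 222010 = -221987$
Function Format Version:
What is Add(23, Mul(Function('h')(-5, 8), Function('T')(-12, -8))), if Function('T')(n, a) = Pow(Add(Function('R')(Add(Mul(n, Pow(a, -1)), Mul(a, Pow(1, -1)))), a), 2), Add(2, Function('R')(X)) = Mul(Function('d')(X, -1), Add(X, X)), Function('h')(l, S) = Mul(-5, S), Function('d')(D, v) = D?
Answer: -221987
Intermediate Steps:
Function('R')(X) = Add(-2, Mul(2, Pow(X, 2))) (Function('R')(X) = Add(-2, Mul(X, Add(X, X))) = Add(-2, Mul(X, Mul(2, X))) = Add(-2, Mul(2, Pow(X, 2))))
Function('T')(n, a) = Pow(Add(-2, a, Mul(2, Pow(Add(a, Mul(n, Pow(a, -1))), 2))), 2) (Function('T')(n, a) = Pow(Add(Add(-2, Mul(2, Pow(Add(Mul(n, Pow(a, -1)), Mul(a, Pow(1, -1))), 2))), a), 2) = Pow(Add(Add(-2, Mul(2, Pow(Add(Mul(n, Pow(a, -1)), Mul(a, 1)), 2))), a), 2) = Pow(Add(Add(-2, Mul(2, Pow(Add(Mul(n, Pow(a, -1)), a), 2))), a), 2) = Pow(Add(Add(-2, Mul(2, Pow(Add(a, Mul(n, Pow(a, -1))), 2))), a), 2) = Pow(Add(-2, a, Mul(2, Pow(Add(a, Mul(n, Pow(a, -1))), 2))), 2))
Add(23, Mul(Function('h')(-5, 8), Function('T')(-12, -8))) = Add(23, Mul(Mul(-5, 8), Mul(Pow(-8, -4), Pow(Add(Pow(-8, 3), Mul(-2, Pow(-8, 2)), Mul(2, Pow(Add(-12, Pow(-8, 2)), 2))), 2)))) = Add(23, Mul(-40, Mul(Rational(1, 4096), Pow(Add(-512, Mul(-2, 64), Mul(2, Pow(Add(-12, 64), 2))), 2)))) = Add(23, Mul(-40, Mul(Rational(1, 4096), Pow(Add(-512, -128, Mul(2, Pow(52, 2))), 2)))) = Add(23, Mul(-40, Mul(Rational(1, 4096), Pow(Add(-512, -128, Mul(2, 2704)), 2)))) = Add(23, Mul(-40, Mul(Rational(1, 4096), Pow(Add(-512, -128, 5408), 2)))) = Add(23, Mul(-40, Mul(Rational(1, 4096), Pow(4768, 2)))) = Add(23, Mul(-40, Mul(Rational(1, 4096), 22733824))) = Add(23, Mul(-40, Rational(22201, 4))) = Add(23, -222010) = -221987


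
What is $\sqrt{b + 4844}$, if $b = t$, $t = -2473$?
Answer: $\sqrt{2371} \approx 48.693$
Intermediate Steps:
$b = -2473$
$\sqrt{b + 4844} = \sqrt{-2473 + 4844} = \sqrt{2371}$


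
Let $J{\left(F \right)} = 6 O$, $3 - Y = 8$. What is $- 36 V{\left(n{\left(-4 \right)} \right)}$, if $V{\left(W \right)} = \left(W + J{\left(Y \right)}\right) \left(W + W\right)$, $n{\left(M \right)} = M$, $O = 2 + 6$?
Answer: $12672$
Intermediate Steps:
$Y = -5$ ($Y = 3 - 8 = -5$)
$O = 8$
$J{\left(F \right)} = 48$ ($J{\left(F \right)} = 6 \cdot 8 = 48$)
$V{\left(W \right)} = 2 W \left(48 + W\right)$ ($V{\left(W \right)} = \left(W + 48\right) \left(W + W\right) = \left(48 + W\right) 2 W = 2 W \left(48 + W\right)$)
$- 36 V{\left(n{\left(-4 \right)} \right)} = - 36 \cdot 2 \left(-4\right) \left(48 - 4\right) = - 36 \cdot 2 \left(-4\right) 44 = \left(-36\right) \left(-352\right) = 12672$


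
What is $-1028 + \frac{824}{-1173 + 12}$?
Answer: $- \frac{1194332}{1161} \approx -1028.7$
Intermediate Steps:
$-1028 + \frac{824}{-1173 + 12} = -1028 + \frac{824}{-1161} = -1028 + 824 \left(- \frac{1}{1161}\right) = -1028 - \frac{824}{1161} = - \frac{1194332}{1161}$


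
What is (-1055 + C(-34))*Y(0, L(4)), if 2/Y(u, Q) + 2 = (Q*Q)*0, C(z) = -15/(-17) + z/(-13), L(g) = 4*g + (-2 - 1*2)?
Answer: 232382/221 ≈ 1051.5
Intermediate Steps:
L(g) = -4 + 4*g (L(g) = 4*g + (-2 - 2) = 4*g - 4 = -4 + 4*g)
C(z) = 15/17 - z/13 (C(z) = -15*(-1/17) + z*(-1/13) = 15/17 - z/13)
Y(u, Q) = -1 (Y(u, Q) = 2/(-2 + (Q*Q)*0) = 2/(-2 + Q**2*0) = 2/(-2 + 0) = 2/(-2) = 2*(-1/2) = -1)
(-1055 + C(-34))*Y(0, L(4)) = (-1055 + (15/17 - 1/13*(-34)))*(-1) = (-1055 + (15/17 + 34/13))*(-1) = (-1055 + 773/221)*(-1) = -232382/221*(-1) = 232382/221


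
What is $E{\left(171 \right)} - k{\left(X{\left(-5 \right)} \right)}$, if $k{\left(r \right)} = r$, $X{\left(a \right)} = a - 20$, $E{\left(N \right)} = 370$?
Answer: $395$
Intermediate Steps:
$X{\left(a \right)} = -20 + a$
$E{\left(171 \right)} - k{\left(X{\left(-5 \right)} \right)} = 370 - \left(-20 - 5\right) = 370 - -25 = 370 + 25 = 395$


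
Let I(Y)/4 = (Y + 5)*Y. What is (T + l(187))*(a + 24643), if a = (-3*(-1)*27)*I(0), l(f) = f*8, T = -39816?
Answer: -944319760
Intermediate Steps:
l(f) = 8*f
I(Y) = 4*Y*(5 + Y) (I(Y) = 4*((Y + 5)*Y) = 4*((5 + Y)*Y) = 4*(Y*(5 + Y)) = 4*Y*(5 + Y))
a = 0 (a = (-3*(-1)*27)*(4*0*(5 + 0)) = (3*27)*(4*0*5) = 81*0 = 0)
(T + l(187))*(a + 24643) = (-39816 + 8*187)*(0 + 24643) = (-39816 + 1496)*24643 = -38320*24643 = -944319760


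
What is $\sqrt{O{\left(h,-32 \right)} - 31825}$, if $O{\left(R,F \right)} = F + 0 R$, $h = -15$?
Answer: $i \sqrt{31857} \approx 178.49 i$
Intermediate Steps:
$O{\left(R,F \right)} = F$ ($O{\left(R,F \right)} = F + 0 = F$)
$\sqrt{O{\left(h,-32 \right)} - 31825} = \sqrt{-32 - 31825} = \sqrt{-31857} = i \sqrt{31857}$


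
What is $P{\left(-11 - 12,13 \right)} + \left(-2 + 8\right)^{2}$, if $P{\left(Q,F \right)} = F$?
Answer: $49$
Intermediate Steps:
$P{\left(-11 - 12,13 \right)} + \left(-2 + 8\right)^{2} = 13 + \left(-2 + 8\right)^{2} = 13 + 6^{2} = 13 + 36 = 49$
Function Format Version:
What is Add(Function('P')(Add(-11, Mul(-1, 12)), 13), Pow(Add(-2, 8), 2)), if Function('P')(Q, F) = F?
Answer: 49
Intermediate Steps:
Add(Function('P')(Add(-11, Mul(-1, 12)), 13), Pow(Add(-2, 8), 2)) = Add(13, Pow(Add(-2, 8), 2)) = Add(13, Pow(6, 2)) = Add(13, 36) = 49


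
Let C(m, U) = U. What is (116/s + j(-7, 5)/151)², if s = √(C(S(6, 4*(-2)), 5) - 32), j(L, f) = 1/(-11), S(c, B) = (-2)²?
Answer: -37124040949/74490867 + 232*I*√3/14949 ≈ -498.37 + 0.02688*I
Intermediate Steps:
S(c, B) = 4
j(L, f) = -1/11
s = 3*I*√3 (s = √(5 - 32) = √(-27) = 3*I*√3 ≈ 5.1962*I)
(116/s + j(-7, 5)/151)² = (116/((3*I*√3)) - 1/11/151)² = (116*(-I*√3/9) - 1/11*1/151)² = (-116*I*√3/9 - 1/1661)² = (-1/1661 - 116*I*√3/9)²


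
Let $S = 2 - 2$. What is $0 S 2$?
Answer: $0$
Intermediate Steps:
$S = 0$ ($S = 2 - 2 = 0$)
$0 S 2 = 0 \cdot 0 \cdot 2 = 0 \cdot 2 = 0$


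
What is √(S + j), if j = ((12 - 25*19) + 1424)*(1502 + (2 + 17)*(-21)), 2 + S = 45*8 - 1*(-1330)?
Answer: √1061671 ≈ 1030.4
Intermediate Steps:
S = 1688 (S = -2 + (45*8 - 1*(-1330)) = -2 + (360 + 1330) = -2 + 1690 = 1688)
j = 1059983 (j = ((12 - 475) + 1424)*(1502 + 19*(-21)) = (-463 + 1424)*(1502 - 399) = 961*1103 = 1059983)
√(S + j) = √(1688 + 1059983) = √1061671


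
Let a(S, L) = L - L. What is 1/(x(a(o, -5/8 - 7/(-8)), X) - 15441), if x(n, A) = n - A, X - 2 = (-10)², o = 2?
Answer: -1/15543 ≈ -6.4338e-5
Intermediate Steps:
X = 102 (X = 2 + (-10)² = 2 + 100 = 102)
a(S, L) = 0
1/(x(a(o, -5/8 - 7/(-8)), X) - 15441) = 1/((0 - 1*102) - 15441) = 1/((0 - 102) - 15441) = 1/(-102 - 15441) = 1/(-15543) = -1/15543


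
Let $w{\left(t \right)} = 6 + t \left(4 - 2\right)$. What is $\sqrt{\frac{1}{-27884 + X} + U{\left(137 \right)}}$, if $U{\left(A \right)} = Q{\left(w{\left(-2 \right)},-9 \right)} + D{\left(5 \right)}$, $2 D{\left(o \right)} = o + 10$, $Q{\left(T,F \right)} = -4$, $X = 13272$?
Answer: $\frac{\sqrt{186818073}}{7306} \approx 1.8708$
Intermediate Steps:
$w{\left(t \right)} = 6 + 2 t$ ($w{\left(t \right)} = 6 + t \left(4 - 2\right) = 6 + t 2 = 6 + 2 t$)
$D{\left(o \right)} = 5 + \frac{o}{2}$ ($D{\left(o \right)} = \frac{o + 10}{2} = \frac{10 + o}{2} = 5 + \frac{o}{2}$)
$U{\left(A \right)} = \frac{7}{2}$ ($U{\left(A \right)} = -4 + \left(5 + \frac{1}{2} \cdot 5\right) = -4 + \left(5 + \frac{5}{2}\right) = -4 + \frac{15}{2} = \frac{7}{2}$)
$\sqrt{\frac{1}{-27884 + X} + U{\left(137 \right)}} = \sqrt{\frac{1}{-27884 + 13272} + \frac{7}{2}} = \sqrt{\frac{1}{-14612} + \frac{7}{2}} = \sqrt{- \frac{1}{14612} + \frac{7}{2}} = \sqrt{\frac{51141}{14612}} = \frac{\sqrt{186818073}}{7306}$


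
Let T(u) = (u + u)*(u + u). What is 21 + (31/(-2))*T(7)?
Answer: -3017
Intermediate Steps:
T(u) = 4*u² (T(u) = (2*u)*(2*u) = 4*u²)
21 + (31/(-2))*T(7) = 21 + (31/(-2))*(4*7²) = 21 + (31*(-½))*(4*49) = 21 - 31/2*196 = 21 - 3038 = -3017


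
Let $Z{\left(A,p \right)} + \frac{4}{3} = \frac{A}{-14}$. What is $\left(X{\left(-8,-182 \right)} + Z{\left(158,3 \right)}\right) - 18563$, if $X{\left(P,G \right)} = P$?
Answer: $- \frac{390256}{21} \approx -18584.0$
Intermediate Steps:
$Z{\left(A,p \right)} = - \frac{4}{3} - \frac{A}{14}$ ($Z{\left(A,p \right)} = - \frac{4}{3} + \frac{A}{-14} = - \frac{4}{3} + A \left(- \frac{1}{14}\right) = - \frac{4}{3} - \frac{A}{14}$)
$\left(X{\left(-8,-182 \right)} + Z{\left(158,3 \right)}\right) - 18563 = \left(-8 - \frac{265}{21}\right) - 18563 = - \frac{433}{21} - 18563 = - \frac{390256}{21}$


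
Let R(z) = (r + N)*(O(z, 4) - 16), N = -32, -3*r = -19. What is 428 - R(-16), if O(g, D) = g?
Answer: -1180/3 ≈ -393.33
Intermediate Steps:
r = 19/3 (r = -1/3*(-19) = 19/3 ≈ 6.3333)
R(z) = 1232/3 - 77*z/3 (R(z) = (19/3 - 32)*(z - 16) = -77*(-16 + z)/3 = 1232/3 - 77*z/3)
428 - R(-16) = 428 - (1232/3 - 77/3*(-16)) = 428 - (1232/3 + 1232/3) = 428 - 1*2464/3 = 428 - 2464/3 = -1180/3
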